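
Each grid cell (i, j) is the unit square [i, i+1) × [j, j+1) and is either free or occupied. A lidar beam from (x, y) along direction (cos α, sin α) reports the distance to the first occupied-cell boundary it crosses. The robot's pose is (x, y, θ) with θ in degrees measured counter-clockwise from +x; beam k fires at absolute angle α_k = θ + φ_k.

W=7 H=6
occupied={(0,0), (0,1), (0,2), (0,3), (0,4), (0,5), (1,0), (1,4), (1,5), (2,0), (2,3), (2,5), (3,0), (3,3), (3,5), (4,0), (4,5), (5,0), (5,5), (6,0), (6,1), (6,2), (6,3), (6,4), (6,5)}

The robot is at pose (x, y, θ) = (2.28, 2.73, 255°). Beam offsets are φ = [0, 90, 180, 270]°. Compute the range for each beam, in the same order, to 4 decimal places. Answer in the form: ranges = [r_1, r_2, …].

ranges = [1.7910, 3.8512, 0.2795, 1.3252]

beam 1: φ=0°, α=255°
  d=(-0.2588,-0.9659)  start (2,2)  tX=1.0818 tY=0.7558  stride 1/|dx|=3.8637 1/|dy|=1.0353
    cross y-line → (2,1), t=0.7558
    cross x-line → (1,1), t=1.0818
    cross y-line → (1,0), t=1.7910 (wall)
  → r_1 = 1.7910
beam 2: φ=90°, α=345°
  d=(0.9659,-0.2588)  start (2,2)  tX=0.7454 tY=2.8205  stride 1/|dx|=1.0353 1/|dy|=3.8637
    cross x-line → (3,2), t=0.7454
    cross x-line → (4,2), t=1.7807
    cross x-line → (5,2), t=2.8160
    cross y-line → (5,1), t=2.8205
    cross x-line → (6,1), t=3.8512 (wall)
  → r_2 = 3.8512
beam 3: φ=180°, α=75°
  d=(0.2588,0.9659)  start (2,2)  tX=2.7819 tY=0.2795  stride 1/|dx|=3.8637 1/|dy|=1.0353
    cross y-line → (2,3), t=0.2795 (wall)
  → r_3 = 0.2795
beam 4: φ=270°, α=165°
  d=(-0.9659,0.2588)  start (2,2)  tX=0.2899 tY=1.0432  stride 1/|dx|=1.0353 1/|dy|=3.8637
    cross x-line → (1,2), t=0.2899
    cross y-line → (1,3), t=1.0432
    cross x-line → (0,3), t=1.3252 (wall)
  → r_4 = 1.3252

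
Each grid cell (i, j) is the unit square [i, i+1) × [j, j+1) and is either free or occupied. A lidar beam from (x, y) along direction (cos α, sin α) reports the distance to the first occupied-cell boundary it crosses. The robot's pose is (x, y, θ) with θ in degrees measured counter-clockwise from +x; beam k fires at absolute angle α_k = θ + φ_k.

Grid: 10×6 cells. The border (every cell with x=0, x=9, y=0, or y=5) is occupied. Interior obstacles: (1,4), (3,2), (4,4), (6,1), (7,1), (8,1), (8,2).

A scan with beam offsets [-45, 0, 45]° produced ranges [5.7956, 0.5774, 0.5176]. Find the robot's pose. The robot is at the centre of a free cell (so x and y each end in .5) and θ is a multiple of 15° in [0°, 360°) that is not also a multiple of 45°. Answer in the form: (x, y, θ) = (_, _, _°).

(x, y, θ) = (7.5, 2.5, 240°)

Candidates: 25 free-cell centres × 16 headings = 400 poses. Raycast each; keep the one whose scan matches to 4 dp.
  (2.5, 4.5, 120°): beam 1 = 0.5176 ≠ 5.7956 ✗
  (5.5, 2.5, 75°): beam 1 = 4.0415 ≠ 5.7956 ✗
  (7.5, 2.5, 300°): beam 1 = 0.5176 ≠ 5.7956 ✗
  (4.5, 1.5, 195°): beam 1 = 1.0000 ≠ 5.7956 ✗
  …
  (7.5, 2.5, 240°): r_1=5.7956, r_2=0.5774, r_3=0.5176 — all match ✓
Only this pose fits every beam.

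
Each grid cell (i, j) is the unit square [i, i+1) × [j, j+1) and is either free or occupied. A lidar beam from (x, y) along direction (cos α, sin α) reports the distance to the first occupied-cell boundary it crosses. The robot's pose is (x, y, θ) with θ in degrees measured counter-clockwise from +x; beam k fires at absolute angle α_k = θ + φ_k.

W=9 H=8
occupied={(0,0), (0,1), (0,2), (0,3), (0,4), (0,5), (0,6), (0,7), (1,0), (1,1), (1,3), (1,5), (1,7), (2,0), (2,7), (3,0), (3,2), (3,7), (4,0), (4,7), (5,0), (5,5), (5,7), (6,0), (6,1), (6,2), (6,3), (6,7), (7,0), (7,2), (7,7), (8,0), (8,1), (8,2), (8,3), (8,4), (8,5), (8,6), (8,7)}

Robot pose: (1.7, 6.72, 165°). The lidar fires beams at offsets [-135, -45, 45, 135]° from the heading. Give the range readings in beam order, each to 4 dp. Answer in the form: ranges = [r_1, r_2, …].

ranges = [0.5600, 0.3233, 0.8083, 4.2955]

beam 1: φ=-135°, α=30°
  cosα=0.8660 sinα=0.5000 | (1,6) | tMaxX 0.3464 tMaxY 0.5600 | tΔX 1.1547 tΔY 2.0000
    t=0.3464 [x] (2,6)
    t=0.5600 [y] (2,7) — stop
  → r_1 = 0.5600
beam 2: φ=-45°, α=120°
  cosα=-0.5000 sinα=0.8660 | (1,6) | tMaxX 1.4000 tMaxY 0.3233 | tΔX 2.0000 tΔY 1.1547
    t=0.3233 [y] (1,7) — stop
  → r_2 = 0.3233
beam 3: φ=45°, α=210°
  cosα=-0.8660 sinα=-0.5000 | (1,6) | tMaxX 0.8083 tMaxY 1.4400 | tΔX 1.1547 tΔY 2.0000
    t=0.8083 [x] (0,6) — stop
  → r_3 = 0.8083
beam 4: φ=135°, α=300°
  cosα=0.5000 sinα=-0.8660 | (1,6) | tMaxX 0.6000 tMaxY 0.8314 | tΔX 2.0000 tΔY 1.1547
    t=0.6000 [x] (2,6)
    t=0.8314 [y] (2,5)
    t=1.9861 [y] (2,4)
    t=2.6000 [x] (3,4)
    t=3.1408 [y] (3,3)
    t=4.2955 [y] (3,2) — stop
  → r_4 = 4.2955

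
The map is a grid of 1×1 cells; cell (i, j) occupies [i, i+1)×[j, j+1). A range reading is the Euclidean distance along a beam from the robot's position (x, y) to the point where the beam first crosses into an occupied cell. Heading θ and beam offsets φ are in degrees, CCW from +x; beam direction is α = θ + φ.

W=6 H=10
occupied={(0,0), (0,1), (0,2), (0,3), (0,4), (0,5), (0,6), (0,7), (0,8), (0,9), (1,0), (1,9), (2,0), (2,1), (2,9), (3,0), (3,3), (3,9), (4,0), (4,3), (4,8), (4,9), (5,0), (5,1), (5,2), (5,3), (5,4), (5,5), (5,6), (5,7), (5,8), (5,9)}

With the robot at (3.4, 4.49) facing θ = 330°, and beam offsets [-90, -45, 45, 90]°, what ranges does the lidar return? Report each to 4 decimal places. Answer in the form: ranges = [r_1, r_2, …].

beam 1: φ=-90°, α=240°
  d=(-0.5000,-0.8660)  start (3,4)  tX=0.8000 tY=0.5658  stride 1/|dx|=2.0000 1/|dy|=1.1547
    cross y-line → (3,3), t=0.5658 (wall)
  → r_1 = 0.5658
beam 2: φ=-45°, α=285°
  d=(0.2588,-0.9659)  start (3,4)  tX=2.3182 tY=0.5073  stride 1/|dx|=3.8637 1/|dy|=1.0353
    cross y-line → (3,3), t=0.5073 (wall)
  → r_2 = 0.5073
beam 3: φ=45°, α=15°
  d=(0.9659,0.2588)  start (3,4)  tX=0.6212 tY=1.9705  stride 1/|dx|=1.0353 1/|dy|=3.8637
    cross x-line → (4,4), t=0.6212
    cross x-line → (5,4), t=1.6564 (wall)
  → r_3 = 1.6564
beam 4: φ=90°, α=60°
  d=(0.5000,0.8660)  start (3,4)  tX=1.2000 tY=0.5889  stride 1/|dx|=2.0000 1/|dy|=1.1547
    cross y-line → (3,5), t=0.5889
    cross x-line → (4,5), t=1.2000
    cross y-line → (4,6), t=1.7436
    cross y-line → (4,7), t=2.8983
    cross x-line → (5,7), t=3.2000 (wall)
  → r_4 = 3.2000

ranges = [0.5658, 0.5073, 1.6564, 3.2000]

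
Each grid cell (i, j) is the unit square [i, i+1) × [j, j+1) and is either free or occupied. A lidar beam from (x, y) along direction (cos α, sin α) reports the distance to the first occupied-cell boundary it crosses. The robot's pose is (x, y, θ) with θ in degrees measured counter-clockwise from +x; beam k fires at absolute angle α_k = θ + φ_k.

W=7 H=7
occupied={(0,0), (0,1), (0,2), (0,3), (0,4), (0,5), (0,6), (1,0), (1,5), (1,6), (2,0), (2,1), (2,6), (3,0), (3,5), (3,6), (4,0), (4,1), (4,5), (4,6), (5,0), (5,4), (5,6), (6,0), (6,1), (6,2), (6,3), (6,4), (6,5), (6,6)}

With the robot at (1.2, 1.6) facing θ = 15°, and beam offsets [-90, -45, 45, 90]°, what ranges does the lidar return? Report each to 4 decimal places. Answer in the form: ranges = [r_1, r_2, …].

beam 1: φ=-90°, α=285°
  dir = (cos 285°, sin 285°) = (0.2588, -0.9659); from cell (1,1)
  next x-line at t=3.0910, next y-line at t=0.6212; Δt_x=3.8637, Δt_y=1.0353
    y: enter (1,0) at t=0.6212 ← occupied
  → r_1 = 0.6212
beam 2: φ=-45°, α=330°
  dir = (cos 330°, sin 330°) = (0.8660, -0.5000); from cell (1,1)
  next x-line at t=0.9238, next y-line at t=1.2000; Δt_x=1.1547, Δt_y=2.0000
    x: enter (2,1) at t=0.9238 ← occupied
  → r_2 = 0.9238
beam 3: φ=45°, α=60°
  dir = (cos 60°, sin 60°) = (0.5000, 0.8660); from cell (1,1)
  next x-line at t=1.6000, next y-line at t=0.4619; Δt_x=2.0000, Δt_y=1.1547
    y: enter (1,2) at t=0.4619
    x: enter (2,2) at t=1.6000
    y: enter (2,3) at t=1.6166
    y: enter (2,4) at t=2.7713
    x: enter (3,4) at t=3.6000
    y: enter (3,5) at t=3.9260 ← occupied
  → r_3 = 3.9260
beam 4: φ=90°, α=105°
  dir = (cos 105°, sin 105°) = (-0.2588, 0.9659); from cell (1,1)
  next x-line at t=0.7727, next y-line at t=0.4141; Δt_x=3.8637, Δt_y=1.0353
    y: enter (1,2) at t=0.4141
    x: enter (0,2) at t=0.7727 ← occupied
  → r_4 = 0.7727

ranges = [0.6212, 0.9238, 3.9260, 0.7727]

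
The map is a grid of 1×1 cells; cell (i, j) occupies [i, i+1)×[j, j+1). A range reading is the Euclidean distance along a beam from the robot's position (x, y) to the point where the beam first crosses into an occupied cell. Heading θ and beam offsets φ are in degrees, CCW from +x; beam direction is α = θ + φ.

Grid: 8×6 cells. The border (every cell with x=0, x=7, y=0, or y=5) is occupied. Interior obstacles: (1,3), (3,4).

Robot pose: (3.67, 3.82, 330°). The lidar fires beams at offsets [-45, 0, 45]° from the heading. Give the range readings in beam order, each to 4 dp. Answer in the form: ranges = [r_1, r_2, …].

beam 1: φ=-45°, α=285°
  dir = (cos 285°, sin 285°) = (0.2588, -0.9659); from cell (3,3)
  next x-line at t=1.2750, next y-line at t=0.8489; Δt_x=3.8637, Δt_y=1.0353
    y: enter (3,2) at t=0.8489
    x: enter (4,2) at t=1.2750
    y: enter (4,1) at t=1.8842
    y: enter (4,0) at t=2.9195 ← occupied
  → r_1 = 2.9195
beam 2: φ=0°, α=330°
  dir = (cos 330°, sin 330°) = (0.8660, -0.5000); from cell (3,3)
  next x-line at t=0.3811, next y-line at t=1.6400; Δt_x=1.1547, Δt_y=2.0000
    x: enter (4,3) at t=0.3811
    x: enter (5,3) at t=1.5358
    y: enter (5,2) at t=1.6400
    x: enter (6,2) at t=2.6905
    y: enter (6,1) at t=3.6400
    x: enter (7,1) at t=3.8452 ← occupied
  → r_2 = 3.8452
beam 3: φ=45°, α=15°
  dir = (cos 15°, sin 15°) = (0.9659, 0.2588); from cell (3,3)
  next x-line at t=0.3416, next y-line at t=0.6955; Δt_x=1.0353, Δt_y=3.8637
    x: enter (4,3) at t=0.3416
    y: enter (4,4) at t=0.6955
    x: enter (5,4) at t=1.3769
    x: enter (6,4) at t=2.4122
    x: enter (7,4) at t=3.4475 ← occupied
  → r_3 = 3.4475

ranges = [2.9195, 3.8452, 3.4475]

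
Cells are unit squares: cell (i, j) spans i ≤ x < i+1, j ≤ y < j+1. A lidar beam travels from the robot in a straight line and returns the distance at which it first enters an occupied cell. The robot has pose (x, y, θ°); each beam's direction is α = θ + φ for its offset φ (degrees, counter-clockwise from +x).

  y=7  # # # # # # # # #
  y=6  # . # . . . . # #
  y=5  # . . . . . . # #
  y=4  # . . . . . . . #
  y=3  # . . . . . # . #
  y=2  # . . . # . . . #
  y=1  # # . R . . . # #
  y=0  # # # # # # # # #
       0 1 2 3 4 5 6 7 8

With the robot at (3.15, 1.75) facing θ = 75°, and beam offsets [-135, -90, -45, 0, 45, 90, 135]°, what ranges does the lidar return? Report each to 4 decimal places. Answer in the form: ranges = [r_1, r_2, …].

ranges = [0.8660, 2.8978, 0.9815, 5.4352, 4.3000, 2.2258, 1.3279]

beam 1: φ=-135°, α=300°
  cosα=0.5000 sinα=-0.8660 | (3,1) | tMaxX 1.7000 tMaxY 0.8660 | tΔX 2.0000 tΔY 1.1547
    t=0.8660 [y] (3,0) — stop
  → r_1 = 0.8660
beam 2: φ=-90°, α=345°
  cosα=0.9659 sinα=-0.2588 | (3,1) | tMaxX 0.8800 tMaxY 2.8978 | tΔX 1.0353 tΔY 3.8637
    t=0.8800 [x] (4,1)
    t=1.9153 [x] (5,1)
    t=2.8978 [y] (5,0) — stop
  → r_2 = 2.8978
beam 3: φ=-45°, α=30°
  cosα=0.8660 sinα=0.5000 | (3,1) | tMaxX 0.9815 tMaxY 0.5000 | tΔX 1.1547 tΔY 2.0000
    t=0.5000 [y] (3,2)
    t=0.9815 [x] (4,2) — stop
  → r_3 = 0.9815
beam 4: φ=0°, α=75°
  cosα=0.2588 sinα=0.9659 | (3,1) | tMaxX 3.2841 tMaxY 0.2588 | tΔX 3.8637 tΔY 1.0353
    t=0.2588 [y] (3,2)
    t=1.2941 [y] (3,3)
    t=2.3294 [y] (3,4)
    t=3.2841 [x] (4,4)
    t=3.3646 [y] (4,5)
    t=4.3999 [y] (4,6)
    t=5.4352 [y] (4,7) — stop
  → r_4 = 5.4352
beam 5: φ=45°, α=120°
  cosα=-0.5000 sinα=0.8660 | (3,1) | tMaxX 0.3000 tMaxY 0.2887 | tΔX 2.0000 tΔY 1.1547
    t=0.2887 [y] (3,2)
    t=0.3000 [x] (2,2)
    t=1.4434 [y] (2,3)
    t=2.3000 [x] (1,3)
    t=2.5981 [y] (1,4)
    t=3.7528 [y] (1,5)
    t=4.3000 [x] (0,5) — stop
  → r_5 = 4.3000
beam 6: φ=90°, α=165°
  cosα=-0.9659 sinα=0.2588 | (3,1) | tMaxX 0.1553 tMaxY 0.9659 | tΔX 1.0353 tΔY 3.8637
    t=0.1553 [x] (2,1)
    t=0.9659 [y] (2,2)
    t=1.1906 [x] (1,2)
    t=2.2258 [x] (0,2) — stop
  → r_6 = 2.2258
beam 7: φ=135°, α=210°
  cosα=-0.8660 sinα=-0.5000 | (3,1) | tMaxX 0.1732 tMaxY 1.5000 | tΔX 1.1547 tΔY 2.0000
    t=0.1732 [x] (2,1)
    t=1.3279 [x] (1,1) — stop
  → r_7 = 1.3279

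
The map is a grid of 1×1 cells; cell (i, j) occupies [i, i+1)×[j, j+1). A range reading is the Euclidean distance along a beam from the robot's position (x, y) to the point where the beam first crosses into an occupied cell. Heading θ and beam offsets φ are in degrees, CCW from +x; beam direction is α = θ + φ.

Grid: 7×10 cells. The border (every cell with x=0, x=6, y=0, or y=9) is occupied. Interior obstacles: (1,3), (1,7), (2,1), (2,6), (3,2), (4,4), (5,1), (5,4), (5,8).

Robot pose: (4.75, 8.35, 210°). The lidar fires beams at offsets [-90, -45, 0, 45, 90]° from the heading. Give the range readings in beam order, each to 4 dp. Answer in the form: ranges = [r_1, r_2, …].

ranges = [0.7506, 2.5114, 2.7000, 5.5387, 2.5000]

beam 1: φ=-90°, α=120°
  dir = (cos 120°, sin 120°) = (-0.5000, 0.8660); from cell (4,8)
  next x-line at t=1.5000, next y-line at t=0.7506; Δt_x=2.0000, Δt_y=1.1547
    y: enter (4,9) at t=0.7506 ← occupied
  → r_1 = 0.7506
beam 2: φ=-45°, α=165°
  dir = (cos 165°, sin 165°) = (-0.9659, 0.2588); from cell (4,8)
  next x-line at t=0.7765, next y-line at t=2.5114; Δt_x=1.0353, Δt_y=3.8637
    x: enter (3,8) at t=0.7765
    x: enter (2,8) at t=1.8117
    y: enter (2,9) at t=2.5114 ← occupied
  → r_2 = 2.5114
beam 3: φ=0°, α=210°
  dir = (cos 210°, sin 210°) = (-0.8660, -0.5000); from cell (4,8)
  next x-line at t=0.8660, next y-line at t=0.7000; Δt_x=1.1547, Δt_y=2.0000
    y: enter (4,7) at t=0.7000
    x: enter (3,7) at t=0.8660
    x: enter (2,7) at t=2.0207
    y: enter (2,6) at t=2.7000 ← occupied
  → r_3 = 2.7000
beam 4: φ=45°, α=255°
  dir = (cos 255°, sin 255°) = (-0.2588, -0.9659); from cell (4,8)
  next x-line at t=2.8978, next y-line at t=0.3623; Δt_x=3.8637, Δt_y=1.0353
    y: enter (4,7) at t=0.3623
    y: enter (4,6) at t=1.3976
    y: enter (4,5) at t=2.4329
    x: enter (3,5) at t=2.8978
    y: enter (3,4) at t=3.4682
    y: enter (3,3) at t=4.5035
    y: enter (3,2) at t=5.5387 ← occupied
  → r_4 = 5.5387
beam 5: φ=90°, α=300°
  dir = (cos 300°, sin 300°) = (0.5000, -0.8660); from cell (4,8)
  next x-line at t=0.5000, next y-line at t=0.4041; Δt_x=2.0000, Δt_y=1.1547
    y: enter (4,7) at t=0.4041
    x: enter (5,7) at t=0.5000
    y: enter (5,6) at t=1.5588
    x: enter (6,6) at t=2.5000 ← occupied
  → r_5 = 2.5000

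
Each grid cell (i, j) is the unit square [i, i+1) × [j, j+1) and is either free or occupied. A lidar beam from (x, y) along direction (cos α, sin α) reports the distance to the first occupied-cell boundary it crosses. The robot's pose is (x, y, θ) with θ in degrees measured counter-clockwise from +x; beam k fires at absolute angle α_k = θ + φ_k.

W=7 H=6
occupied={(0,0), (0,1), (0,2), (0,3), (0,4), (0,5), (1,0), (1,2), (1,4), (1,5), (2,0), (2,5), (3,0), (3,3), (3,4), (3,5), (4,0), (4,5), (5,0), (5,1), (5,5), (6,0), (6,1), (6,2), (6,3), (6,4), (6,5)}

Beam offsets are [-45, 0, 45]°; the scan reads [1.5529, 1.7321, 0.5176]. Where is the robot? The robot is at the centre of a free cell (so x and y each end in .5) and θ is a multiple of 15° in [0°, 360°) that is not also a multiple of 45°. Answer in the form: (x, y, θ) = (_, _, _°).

(x, y, θ) = (1.5, 3.5, 30°)

The pose lattice has 15·16 = 240 candidates. Test each by forward raycasting.
  (2.5, 3.5, 120°): beam 2 = 1.0000 ≠ 1.7321 ✗
  (3.5, 1.5, 60°): beam 2 = 4.0415 ≠ 1.7321 ✗
  (2.5, 3.5, 75°): beam 1 = 0.5774 ≠ 1.5529 ✗
  …
  (1.5, 3.5, 30°): r_1=1.5529, r_2=1.7321, r_3=0.5176 — all match ✓
Only this pose fits every beam.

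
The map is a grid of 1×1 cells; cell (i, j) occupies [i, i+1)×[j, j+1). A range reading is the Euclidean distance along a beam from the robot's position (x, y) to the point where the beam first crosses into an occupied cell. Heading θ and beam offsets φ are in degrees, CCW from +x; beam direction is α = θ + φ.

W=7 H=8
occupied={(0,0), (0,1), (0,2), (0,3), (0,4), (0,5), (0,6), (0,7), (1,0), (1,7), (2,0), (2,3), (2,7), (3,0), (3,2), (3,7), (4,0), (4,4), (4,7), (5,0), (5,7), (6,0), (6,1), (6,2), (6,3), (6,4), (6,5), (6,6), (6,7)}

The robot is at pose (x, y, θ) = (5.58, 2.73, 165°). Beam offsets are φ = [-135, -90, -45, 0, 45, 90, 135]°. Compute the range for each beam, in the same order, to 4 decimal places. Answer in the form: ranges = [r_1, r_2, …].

beam 1: φ=-135°, α=30°
  cosα=0.8660 sinα=0.5000 | (5,2) | tMaxX 0.4850 tMaxY 0.5400 | tΔX 1.1547 tΔY 2.0000
    t=0.4850 [x] (6,2) — stop
  → r_1 = 0.4850
beam 2: φ=-90°, α=75°
  cosα=0.2588 sinα=0.9659 | (5,2) | tMaxX 1.6228 tMaxY 0.2795 | tΔX 3.8637 tΔY 1.0353
    t=0.2795 [y] (5,3)
    t=1.3148 [y] (5,4)
    t=1.6228 [x] (6,4) — stop
  → r_2 = 1.6228
beam 3: φ=-45°, α=120°
  cosα=-0.5000 sinα=0.8660 | (5,2) | tMaxX 1.1600 tMaxY 0.3118 | tΔX 2.0000 tΔY 1.1547
    t=0.3118 [y] (5,3)
    t=1.1600 [x] (4,3)
    t=1.4665 [y] (4,4) — stop
  → r_3 = 1.4665
beam 4: φ=0°, α=165°
  cosα=-0.9659 sinα=0.2588 | (5,2) | tMaxX 0.6005 tMaxY 1.0432 | tΔX 1.0353 tΔY 3.8637
    t=0.6005 [x] (4,2)
    t=1.0432 [y] (4,3)
    t=1.6357 [x] (3,3)
    t=2.6710 [x] (2,3) — stop
  → r_4 = 2.6710
beam 5: φ=45°, α=210°
  cosα=-0.8660 sinα=-0.5000 | (5,2) | tMaxX 0.6697 tMaxY 1.4600 | tΔX 1.1547 tΔY 2.0000
    t=0.6697 [x] (4,2)
    t=1.4600 [y] (4,1)
    t=1.8244 [x] (3,1)
    t=2.9791 [x] (2,1)
    t=3.4600 [y] (2,0) — stop
  → r_5 = 3.4600
beam 6: φ=90°, α=255°
  cosα=-0.2588 sinα=-0.9659 | (5,2) | tMaxX 2.2409 tMaxY 0.7558 | tΔX 3.8637 tΔY 1.0353
    t=0.7558 [y] (5,1)
    t=1.7910 [y] (5,0) — stop
  → r_6 = 1.7910
beam 7: φ=135°, α=300°
  cosα=0.5000 sinα=-0.8660 | (5,2) | tMaxX 0.8400 tMaxY 0.8429 | tΔX 2.0000 tΔY 1.1547
    t=0.8400 [x] (6,2) — stop
  → r_7 = 0.8400

ranges = [0.4850, 1.6228, 1.4665, 2.6710, 3.4600, 1.7910, 0.8400]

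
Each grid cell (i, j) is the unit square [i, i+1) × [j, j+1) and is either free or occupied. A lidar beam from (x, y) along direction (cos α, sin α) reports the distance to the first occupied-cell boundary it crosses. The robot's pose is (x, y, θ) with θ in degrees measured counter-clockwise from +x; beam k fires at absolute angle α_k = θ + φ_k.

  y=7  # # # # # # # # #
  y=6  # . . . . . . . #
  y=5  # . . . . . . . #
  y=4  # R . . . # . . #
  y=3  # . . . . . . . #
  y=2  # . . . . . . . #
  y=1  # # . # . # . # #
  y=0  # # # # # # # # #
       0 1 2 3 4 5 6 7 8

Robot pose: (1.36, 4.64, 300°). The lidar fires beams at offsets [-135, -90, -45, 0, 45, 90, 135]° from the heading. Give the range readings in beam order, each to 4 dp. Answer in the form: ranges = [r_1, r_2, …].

beam 1: φ=-135°, α=165°
  cosα=-0.9659 sinα=0.2588 | (1,4) | tMaxX 0.3727 tMaxY 1.3909 | tΔX 1.0353 tΔY 3.8637
    t=0.3727 [x] (0,4) — stop
  → r_1 = 0.3727
beam 2: φ=-90°, α=210°
  cosα=-0.8660 sinα=-0.5000 | (1,4) | tMaxX 0.4157 tMaxY 1.2800 | tΔX 1.1547 tΔY 2.0000
    t=0.4157 [x] (0,4) — stop
  → r_2 = 0.4157
beam 3: φ=-45°, α=255°
  cosα=-0.2588 sinα=-0.9659 | (1,4) | tMaxX 1.3909 tMaxY 0.6626 | tΔX 3.8637 tΔY 1.0353
    t=0.6626 [y] (1,3)
    t=1.3909 [x] (0,3) — stop
  → r_3 = 1.3909
beam 4: φ=0°, α=300°
  cosα=0.5000 sinα=-0.8660 | (1,4) | tMaxX 1.2800 tMaxY 0.7390 | tΔX 2.0000 tΔY 1.1547
    t=0.7390 [y] (1,3)
    t=1.2800 [x] (2,3)
    t=1.8937 [y] (2,2)
    t=3.0484 [y] (2,1)
    t=3.2800 [x] (3,1) — stop
  → r_4 = 3.2800
beam 5: φ=45°, α=345°
  cosα=0.9659 sinα=-0.2588 | (1,4) | tMaxX 0.6626 tMaxY 2.4728 | tΔX 1.0353 tΔY 3.8637
    t=0.6626 [x] (2,4)
    t=1.6979 [x] (3,4)
    t=2.4728 [y] (3,3)
    t=2.7331 [x] (4,3)
    t=3.7684 [x] (5,3)
    t=4.8037 [x] (6,3)
    t=5.8390 [x] (7,3)
    t=6.3365 [y] (7,2)
    t=6.8742 [x] (8,2) — stop
  → r_5 = 6.8742
beam 6: φ=90°, α=30°
  cosα=0.8660 sinα=0.5000 | (1,4) | tMaxX 0.7390 tMaxY 0.7200 | tΔX 1.1547 tΔY 2.0000
    t=0.7200 [y] (1,5)
    t=0.7390 [x] (2,5)
    t=1.8937 [x] (3,5)
    t=2.7200 [y] (3,6)
    t=3.0484 [x] (4,6)
    t=4.2031 [x] (5,6)
    t=4.7200 [y] (5,7) — stop
  → r_6 = 4.7200
beam 7: φ=135°, α=75°
  cosα=0.2588 sinα=0.9659 | (1,4) | tMaxX 2.4728 tMaxY 0.3727 | tΔX 3.8637 tΔY 1.0353
    t=0.3727 [y] (1,5)
    t=1.4080 [y] (1,6)
    t=2.4433 [y] (1,7) — stop
  → r_7 = 2.4433

ranges = [0.3727, 0.4157, 1.3909, 3.2800, 6.8742, 4.7200, 2.4433]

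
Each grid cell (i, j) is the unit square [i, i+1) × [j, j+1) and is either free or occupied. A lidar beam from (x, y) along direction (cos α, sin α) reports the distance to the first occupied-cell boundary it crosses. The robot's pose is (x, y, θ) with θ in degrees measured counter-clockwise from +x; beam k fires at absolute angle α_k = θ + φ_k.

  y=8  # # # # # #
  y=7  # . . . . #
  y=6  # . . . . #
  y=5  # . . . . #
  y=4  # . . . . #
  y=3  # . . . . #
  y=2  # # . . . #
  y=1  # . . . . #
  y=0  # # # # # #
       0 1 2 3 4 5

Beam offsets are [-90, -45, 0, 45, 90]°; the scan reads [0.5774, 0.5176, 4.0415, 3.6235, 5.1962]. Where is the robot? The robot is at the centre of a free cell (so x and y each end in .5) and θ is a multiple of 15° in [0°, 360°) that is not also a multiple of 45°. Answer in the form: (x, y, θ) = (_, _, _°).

(x, y, θ) = (1.5, 3.5, 330°)

The pose lattice has 27·16 = 432 candidates. Test each by forward raycasting.
  (4.5, 1.5, 240°): beam 1 = 2.8868 ≠ 0.5774 ✗
  (4.5, 6.5, 195°): beam 1 = 1.5529 ≠ 0.5774 ✗
  (1.5, 7.5, 255°): beam 1 = 0.5176 ≠ 0.5774 ✗
  (2.5, 6.5, 345°): beam 1 = 3.6235 ≠ 0.5774 ✗
  …
  (1.5, 3.5, 330°): r_1=0.5774, r_2=0.5176, r_3=4.0415, r_4=3.6235, r_5=5.1962 — all match ✓
Only this pose fits every beam.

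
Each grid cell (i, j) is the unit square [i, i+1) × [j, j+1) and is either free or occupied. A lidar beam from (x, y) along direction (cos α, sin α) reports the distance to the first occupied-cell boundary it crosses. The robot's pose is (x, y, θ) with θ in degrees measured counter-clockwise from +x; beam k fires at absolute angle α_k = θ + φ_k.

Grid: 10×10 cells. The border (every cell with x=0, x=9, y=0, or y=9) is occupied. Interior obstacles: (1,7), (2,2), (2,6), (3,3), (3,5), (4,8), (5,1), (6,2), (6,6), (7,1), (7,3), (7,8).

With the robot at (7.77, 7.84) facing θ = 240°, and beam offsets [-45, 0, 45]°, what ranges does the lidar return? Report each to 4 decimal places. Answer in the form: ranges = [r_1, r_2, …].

beam 1: φ=-45°, α=195°
  dir = (cos 195°, sin 195°) = (-0.9659, -0.2588); from cell (7,7)
  next x-line at t=0.7972, next y-line at t=3.2455; Δt_x=1.0353, Δt_y=3.8637
    x: enter (6,7) at t=0.7972
    x: enter (5,7) at t=1.8324
    x: enter (4,7) at t=2.8677
    y: enter (4,6) at t=3.2455
    x: enter (3,6) at t=3.9030
    x: enter (2,6) at t=4.9383 ← occupied
  → r_1 = 4.9383
beam 2: φ=0°, α=240°
  dir = (cos 240°, sin 240°) = (-0.5000, -0.8660); from cell (7,7)
  next x-line at t=1.5400, next y-line at t=0.9699; Δt_x=2.0000, Δt_y=1.1547
    y: enter (7,6) at t=0.9699
    x: enter (6,6) at t=1.5400 ← occupied
  → r_2 = 1.5400
beam 3: φ=45°, α=285°
  dir = (cos 285°, sin 285°) = (0.2588, -0.9659); from cell (7,7)
  next x-line at t=0.8887, next y-line at t=0.8696; Δt_x=3.8637, Δt_y=1.0353
    y: enter (7,6) at t=0.8696
    x: enter (8,6) at t=0.8887
    y: enter (8,5) at t=1.9049
    y: enter (8,4) at t=2.9402
    y: enter (8,3) at t=3.9755
    x: enter (9,3) at t=4.7524 ← occupied
  → r_3 = 4.7524

ranges = [4.9383, 1.5400, 4.7524]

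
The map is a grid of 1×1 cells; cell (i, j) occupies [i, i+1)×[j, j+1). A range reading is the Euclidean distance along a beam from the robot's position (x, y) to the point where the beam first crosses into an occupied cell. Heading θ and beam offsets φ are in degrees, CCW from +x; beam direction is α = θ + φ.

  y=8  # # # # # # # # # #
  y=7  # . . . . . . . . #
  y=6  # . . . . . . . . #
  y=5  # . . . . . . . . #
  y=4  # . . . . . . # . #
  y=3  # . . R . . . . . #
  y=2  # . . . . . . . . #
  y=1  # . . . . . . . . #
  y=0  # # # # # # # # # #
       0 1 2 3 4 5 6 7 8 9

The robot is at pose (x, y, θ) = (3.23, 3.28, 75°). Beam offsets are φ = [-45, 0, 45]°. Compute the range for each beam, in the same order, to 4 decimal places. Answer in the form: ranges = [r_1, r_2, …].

beam 1: φ=-45°, α=30°
  d=(0.8660,0.5000)  start (3,3)  tX=0.8891 tY=1.4400  stride 1/|dx|=1.1547 1/|dy|=2.0000
    cross x-line → (4,3), t=0.8891
    cross y-line → (4,4), t=1.4400
    cross x-line → (5,4), t=2.0438
    cross x-line → (6,4), t=3.1985
    cross y-line → (6,5), t=3.4400
    cross x-line → (7,5), t=4.3532
    cross y-line → (7,6), t=5.4400
    cross x-line → (8,6), t=5.5079
    cross x-line → (9,6), t=6.6626 (wall)
  → r_1 = 6.6626
beam 2: φ=0°, α=75°
  d=(0.2588,0.9659)  start (3,3)  tX=2.9751 tY=0.7454  stride 1/|dx|=3.8637 1/|dy|=1.0353
    cross y-line → (3,4), t=0.7454
    cross y-line → (3,5), t=1.7807
    cross y-line → (3,6), t=2.8160
    cross x-line → (4,6), t=2.9751
    cross y-line → (4,7), t=3.8512
    cross y-line → (4,8), t=4.8865 (wall)
  → r_2 = 4.8865
beam 3: φ=45°, α=120°
  d=(-0.5000,0.8660)  start (3,3)  tX=0.4600 tY=0.8314  stride 1/|dx|=2.0000 1/|dy|=1.1547
    cross x-line → (2,3), t=0.4600
    cross y-line → (2,4), t=0.8314
    cross y-line → (2,5), t=1.9861
    cross x-line → (1,5), t=2.4600
    cross y-line → (1,6), t=3.1408
    cross y-line → (1,7), t=4.2955
    cross x-line → (0,7), t=4.4600 (wall)
  → r_3 = 4.4600

ranges = [6.6626, 4.8865, 4.4600]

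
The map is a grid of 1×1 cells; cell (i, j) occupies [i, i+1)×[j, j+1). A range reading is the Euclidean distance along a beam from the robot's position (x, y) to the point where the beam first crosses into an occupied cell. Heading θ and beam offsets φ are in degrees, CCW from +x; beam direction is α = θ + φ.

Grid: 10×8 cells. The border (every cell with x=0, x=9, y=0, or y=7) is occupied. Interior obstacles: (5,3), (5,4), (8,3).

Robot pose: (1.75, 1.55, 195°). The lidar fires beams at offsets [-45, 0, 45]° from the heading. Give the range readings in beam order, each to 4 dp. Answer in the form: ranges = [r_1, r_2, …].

beam 1: φ=-45°, α=150°
  direction (-0.8660, 0.5000); cell (1,1); t to first gridline: x 0.8660, y 0.9000 (then +1.1547 / +2.0000)
    (0,1) via x @ 0.8660  # hit
  → r_1 = 0.8660
beam 2: φ=0°, α=195°
  direction (-0.9659, -0.2588); cell (1,1); t to first gridline: x 0.7765, y 2.1250 (then +1.0353 / +3.8637)
    (0,1) via x @ 0.7765  # hit
  → r_2 = 0.7765
beam 3: φ=45°, α=240°
  direction (-0.5000, -0.8660); cell (1,1); t to first gridline: x 1.5000, y 0.6351 (then +2.0000 / +1.1547)
    (1,0) via y @ 0.6351  # hit
  → r_3 = 0.6351

ranges = [0.8660, 0.7765, 0.6351]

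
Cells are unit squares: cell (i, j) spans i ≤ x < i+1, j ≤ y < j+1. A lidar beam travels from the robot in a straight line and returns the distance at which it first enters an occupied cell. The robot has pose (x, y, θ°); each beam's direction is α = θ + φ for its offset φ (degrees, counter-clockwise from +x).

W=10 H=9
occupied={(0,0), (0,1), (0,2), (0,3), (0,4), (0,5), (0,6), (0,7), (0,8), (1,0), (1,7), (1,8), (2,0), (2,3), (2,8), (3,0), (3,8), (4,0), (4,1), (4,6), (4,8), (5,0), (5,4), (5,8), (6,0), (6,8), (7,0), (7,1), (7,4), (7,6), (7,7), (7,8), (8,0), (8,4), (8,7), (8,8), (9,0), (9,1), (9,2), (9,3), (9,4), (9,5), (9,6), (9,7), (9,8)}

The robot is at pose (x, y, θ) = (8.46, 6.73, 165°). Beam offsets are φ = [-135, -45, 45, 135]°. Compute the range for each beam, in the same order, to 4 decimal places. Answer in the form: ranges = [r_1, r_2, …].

ranges = [0.5400, 0.3118, 0.5312, 1.0800]

beam 1: φ=-135°, α=30°
  d=(0.8660,0.5000)  start (8,6)  tX=0.6235 tY=0.5400  stride 1/|dx|=1.1547 1/|dy|=2.0000
    cross y-line → (8,7), t=0.5400 (wall)
  → r_1 = 0.5400
beam 2: φ=-45°, α=120°
  d=(-0.5000,0.8660)  start (8,6)  tX=0.9200 tY=0.3118  stride 1/|dx|=2.0000 1/|dy|=1.1547
    cross y-line → (8,7), t=0.3118 (wall)
  → r_2 = 0.3118
beam 3: φ=45°, α=210°
  d=(-0.8660,-0.5000)  start (8,6)  tX=0.5312 tY=1.4600  stride 1/|dx|=1.1547 1/|dy|=2.0000
    cross x-line → (7,6), t=0.5312 (wall)
  → r_3 = 0.5312
beam 4: φ=135°, α=300°
  d=(0.5000,-0.8660)  start (8,6)  tX=1.0800 tY=0.8429  stride 1/|dx|=2.0000 1/|dy|=1.1547
    cross y-line → (8,5), t=0.8429
    cross x-line → (9,5), t=1.0800 (wall)
  → r_4 = 1.0800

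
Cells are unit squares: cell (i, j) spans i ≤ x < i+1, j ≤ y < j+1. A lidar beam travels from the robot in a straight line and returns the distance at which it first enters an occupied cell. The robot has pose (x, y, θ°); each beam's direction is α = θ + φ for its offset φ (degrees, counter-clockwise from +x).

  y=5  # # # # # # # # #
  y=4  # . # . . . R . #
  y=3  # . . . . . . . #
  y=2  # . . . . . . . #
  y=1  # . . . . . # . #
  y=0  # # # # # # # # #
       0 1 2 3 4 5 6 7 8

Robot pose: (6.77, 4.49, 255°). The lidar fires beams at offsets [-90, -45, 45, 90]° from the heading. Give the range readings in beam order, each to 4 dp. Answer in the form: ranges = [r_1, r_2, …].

beam 1: φ=-90°, α=165°
  direction (-0.9659, 0.2588); cell (6,4); t to first gridline: x 0.7972, y 1.9705 (then +1.0353 / +3.8637)
    (5,4) via x @ 0.7972
    (4,4) via x @ 1.8324
    (4,5) via y @ 1.9705  # hit
  → r_1 = 1.9705
beam 2: φ=-45°, α=210°
  direction (-0.8660, -0.5000); cell (6,4); t to first gridline: x 0.8891, y 0.9800 (then +1.1547 / +2.0000)
    (5,4) via x @ 0.8891
    (5,3) via y @ 0.9800
    (4,3) via x @ 2.0438
    (4,2) via y @ 2.9800
    (3,2) via x @ 3.1985
    (2,2) via x @ 4.3532
    (2,1) via y @ 4.9800
    (1,1) via x @ 5.5079
    (0,1) via x @ 6.6626  # hit
  → r_2 = 6.6626
beam 3: φ=45°, α=300°
  direction (0.5000, -0.8660); cell (6,4); t to first gridline: x 0.4600, y 0.5658 (then +2.0000 / +1.1547)
    (7,4) via x @ 0.4600
    (7,3) via y @ 0.5658
    (7,2) via y @ 1.7205
    (8,2) via x @ 2.4600  # hit
  → r_3 = 2.4600
beam 4: φ=90°, α=345°
  direction (0.9659, -0.2588); cell (6,4); t to first gridline: x 0.2381, y 1.8932 (then +1.0353 / +3.8637)
    (7,4) via x @ 0.2381
    (8,4) via x @ 1.2734  # hit
  → r_4 = 1.2734

ranges = [1.9705, 6.6626, 2.4600, 1.2734]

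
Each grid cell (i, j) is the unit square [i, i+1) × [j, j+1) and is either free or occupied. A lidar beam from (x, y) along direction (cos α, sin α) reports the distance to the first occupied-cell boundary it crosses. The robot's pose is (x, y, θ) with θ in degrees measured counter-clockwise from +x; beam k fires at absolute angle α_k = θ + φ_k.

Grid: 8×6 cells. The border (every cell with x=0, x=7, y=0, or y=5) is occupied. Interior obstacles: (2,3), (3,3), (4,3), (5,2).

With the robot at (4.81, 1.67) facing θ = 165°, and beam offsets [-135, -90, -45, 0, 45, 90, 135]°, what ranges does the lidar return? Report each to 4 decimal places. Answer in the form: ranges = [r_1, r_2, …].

beam 1: φ=-135°, α=30°
  direction (0.8660, 0.5000); cell (4,1); t to first gridline: x 0.2194, y 0.6600 (then +1.1547 / +2.0000)
    (5,1) via x @ 0.2194
    (5,2) via y @ 0.6600  # hit
  → r_1 = 0.6600
beam 2: φ=-90°, α=75°
  direction (0.2588, 0.9659); cell (4,1); t to first gridline: x 0.7341, y 0.3416 (then +3.8637 / +1.0353)
    (4,2) via y @ 0.3416
    (5,2) via x @ 0.7341  # hit
  → r_2 = 0.7341
beam 3: φ=-45°, α=120°
  direction (-0.5000, 0.8660); cell (4,1); t to first gridline: x 1.6200, y 0.3811 (then +2.0000 / +1.1547)
    (4,2) via y @ 0.3811
    (4,3) via y @ 1.5358  # hit
  → r_3 = 1.5358
beam 4: φ=0°, α=165°
  direction (-0.9659, 0.2588); cell (4,1); t to first gridline: x 0.8386, y 1.2750 (then +1.0353 / +3.8637)
    (3,1) via x @ 0.8386
    (3,2) via y @ 1.2750
    (2,2) via x @ 1.8738
    (1,2) via x @ 2.9091
    (0,2) via x @ 3.9444  # hit
  → r_4 = 3.9444
beam 5: φ=45°, α=210°
  direction (-0.8660, -0.5000); cell (4,1); t to first gridline: x 0.9353, y 1.3400 (then +1.1547 / +2.0000)
    (3,1) via x @ 0.9353
    (3,0) via y @ 1.3400  # hit
  → r_5 = 1.3400
beam 6: φ=90°, α=255°
  direction (-0.2588, -0.9659); cell (4,1); t to first gridline: x 3.1296, y 0.6936 (then +3.8637 / +1.0353)
    (4,0) via y @ 0.6936  # hit
  → r_6 = 0.6936
beam 7: φ=135°, α=300°
  direction (0.5000, -0.8660); cell (4,1); t to first gridline: x 0.3800, y 0.7736 (then +2.0000 / +1.1547)
    (5,1) via x @ 0.3800
    (5,0) via y @ 0.7736  # hit
  → r_7 = 0.7736

ranges = [0.6600, 0.7341, 1.5358, 3.9444, 1.3400, 0.6936, 0.7736]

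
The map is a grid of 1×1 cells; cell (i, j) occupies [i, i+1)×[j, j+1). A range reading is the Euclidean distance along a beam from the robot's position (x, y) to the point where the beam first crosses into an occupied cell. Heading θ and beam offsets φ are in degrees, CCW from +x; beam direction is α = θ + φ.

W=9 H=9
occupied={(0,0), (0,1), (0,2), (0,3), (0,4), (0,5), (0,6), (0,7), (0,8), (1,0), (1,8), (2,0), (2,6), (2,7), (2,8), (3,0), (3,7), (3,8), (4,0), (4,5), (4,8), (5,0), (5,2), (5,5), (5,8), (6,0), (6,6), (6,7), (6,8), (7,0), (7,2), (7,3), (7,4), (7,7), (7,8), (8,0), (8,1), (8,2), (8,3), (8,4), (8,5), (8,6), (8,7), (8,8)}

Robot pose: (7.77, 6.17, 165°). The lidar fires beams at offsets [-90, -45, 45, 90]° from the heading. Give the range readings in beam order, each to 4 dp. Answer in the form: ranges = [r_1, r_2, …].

beam 1: φ=-90°, α=75°
  cosα=0.2588 sinα=0.9659 | (7,6) | tMaxX 0.8887 tMaxY 0.8593 | tΔX 3.8637 tΔY 1.0353
    t=0.8593 [y] (7,7) — stop
  → r_1 = 0.8593
beam 2: φ=-45°, α=120°
  cosα=-0.5000 sinα=0.8660 | (7,6) | tMaxX 1.5400 tMaxY 0.9584 | tΔX 2.0000 tΔY 1.1547
    t=0.9584 [y] (7,7) — stop
  → r_2 = 0.9584
beam 3: φ=45°, α=210°
  cosα=-0.8660 sinα=-0.5000 | (7,6) | tMaxX 0.8891 tMaxY 0.3400 | tΔX 1.1547 tΔY 2.0000
    t=0.3400 [y] (7,5)
    t=0.8891 [x] (6,5)
    t=2.0438 [x] (5,5) — stop
  → r_3 = 2.0438
beam 4: φ=90°, α=255°
  cosα=-0.2588 sinα=-0.9659 | (7,6) | tMaxX 2.9751 tMaxY 0.1760 | tΔX 3.8637 tΔY 1.0353
    t=0.1760 [y] (7,5)
    t=1.2113 [y] (7,4) — stop
  → r_4 = 1.2113

ranges = [0.8593, 0.9584, 2.0438, 1.2113]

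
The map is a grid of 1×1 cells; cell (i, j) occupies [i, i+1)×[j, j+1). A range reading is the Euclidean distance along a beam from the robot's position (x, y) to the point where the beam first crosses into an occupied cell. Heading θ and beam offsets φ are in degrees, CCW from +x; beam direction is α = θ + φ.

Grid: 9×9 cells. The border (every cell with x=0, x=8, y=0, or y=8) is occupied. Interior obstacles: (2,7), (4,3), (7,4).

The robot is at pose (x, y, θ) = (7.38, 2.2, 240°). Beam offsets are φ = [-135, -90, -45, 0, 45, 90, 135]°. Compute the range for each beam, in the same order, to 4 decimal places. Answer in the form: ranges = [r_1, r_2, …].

ranges = [6.0046, 2.7482, 4.6364, 1.3856, 1.2423, 0.7159, 0.6419]

beam 1: φ=-135°, α=105°
  direction (-0.2588, 0.9659); cell (7,2); t to first gridline: x 1.4682, y 0.8282 (then +3.8637 / +1.0353)
    (7,3) via y @ 0.8282
    (6,3) via x @ 1.4682
    (6,4) via y @ 1.8635
    (6,5) via y @ 2.8988
    (6,6) via y @ 3.9340
    (6,7) via y @ 4.9693
    (5,7) via x @ 5.3319
    (5,8) via y @ 6.0046  # hit
  → r_1 = 6.0046
beam 2: φ=-90°, α=150°
  direction (-0.8660, 0.5000); cell (7,2); t to first gridline: x 0.4388, y 1.6000 (then +1.1547 / +2.0000)
    (6,2) via x @ 0.4388
    (5,2) via x @ 1.5935
    (5,3) via y @ 1.6000
    (4,3) via x @ 2.7482  # hit
  → r_2 = 2.7482
beam 3: φ=-45°, α=195°
  direction (-0.9659, -0.2588); cell (7,2); t to first gridline: x 0.3934, y 0.7727 (then +1.0353 / +3.8637)
    (6,2) via x @ 0.3934
    (6,1) via y @ 0.7727
    (5,1) via x @ 1.4287
    (4,1) via x @ 2.4640
    (3,1) via x @ 3.4992
    (2,1) via x @ 4.5345
    (2,0) via y @ 4.6364  # hit
  → r_3 = 4.6364
beam 4: φ=0°, α=240°
  direction (-0.5000, -0.8660); cell (7,2); t to first gridline: x 0.7600, y 0.2309 (then +2.0000 / +1.1547)
    (7,1) via y @ 0.2309
    (6,1) via x @ 0.7600
    (6,0) via y @ 1.3856  # hit
  → r_4 = 1.3856
beam 5: φ=45°, α=285°
  direction (0.2588, -0.9659); cell (7,2); t to first gridline: x 2.3955, y 0.2071 (then +3.8637 / +1.0353)
    (7,1) via y @ 0.2071
    (7,0) via y @ 1.2423  # hit
  → r_5 = 1.2423
beam 6: φ=90°, α=330°
  direction (0.8660, -0.5000); cell (7,2); t to first gridline: x 0.7159, y 0.4000 (then +1.1547 / +2.0000)
    (7,1) via y @ 0.4000
    (8,1) via x @ 0.7159  # hit
  → r_6 = 0.7159
beam 7: φ=135°, α=15°
  direction (0.9659, 0.2588); cell (7,2); t to first gridline: x 0.6419, y 3.0910 (then +1.0353 / +3.8637)
    (8,2) via x @ 0.6419  # hit
  → r_7 = 0.6419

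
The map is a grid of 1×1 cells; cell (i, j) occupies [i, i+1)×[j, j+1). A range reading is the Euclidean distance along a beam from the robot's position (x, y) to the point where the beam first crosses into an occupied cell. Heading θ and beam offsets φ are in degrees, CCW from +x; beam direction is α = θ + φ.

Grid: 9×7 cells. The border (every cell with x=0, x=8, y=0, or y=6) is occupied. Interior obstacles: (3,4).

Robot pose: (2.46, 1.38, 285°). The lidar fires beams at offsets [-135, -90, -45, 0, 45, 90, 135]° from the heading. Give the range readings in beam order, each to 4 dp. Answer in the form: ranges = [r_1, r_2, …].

ranges = [1.6859, 1.4682, 0.4388, 0.3934, 0.7600, 5.7354, 3.0253]

beam 1: φ=-135°, α=150°
  direction (-0.8660, 0.5000); cell (2,1); t to first gridline: x 0.5312, y 1.2400 (then +1.1547 / +2.0000)
    (1,1) via x @ 0.5312
    (1,2) via y @ 1.2400
    (0,2) via x @ 1.6859  # hit
  → r_1 = 1.6859
beam 2: φ=-90°, α=195°
  direction (-0.9659, -0.2588); cell (2,1); t to first gridline: x 0.4762, y 1.4682 (then +1.0353 / +3.8637)
    (1,1) via x @ 0.4762
    (1,0) via y @ 1.4682  # hit
  → r_2 = 1.4682
beam 3: φ=-45°, α=240°
  direction (-0.5000, -0.8660); cell (2,1); t to first gridline: x 0.9200, y 0.4388 (then +2.0000 / +1.1547)
    (2,0) via y @ 0.4388  # hit
  → r_3 = 0.4388
beam 4: φ=0°, α=285°
  direction (0.2588, -0.9659); cell (2,1); t to first gridline: x 2.0864, y 0.3934 (then +3.8637 / +1.0353)
    (2,0) via y @ 0.3934  # hit
  → r_4 = 0.3934
beam 5: φ=45°, α=330°
  direction (0.8660, -0.5000); cell (2,1); t to first gridline: x 0.6235, y 0.7600 (then +1.1547 / +2.0000)
    (3,1) via x @ 0.6235
    (3,0) via y @ 0.7600  # hit
  → r_5 = 0.7600
beam 6: φ=90°, α=15°
  direction (0.9659, 0.2588); cell (2,1); t to first gridline: x 0.5590, y 2.3955 (then +1.0353 / +3.8637)
    (3,1) via x @ 0.5590
    (4,1) via x @ 1.5943
    (4,2) via y @ 2.3955
    (5,2) via x @ 2.6296
    (6,2) via x @ 3.6649
    (7,2) via x @ 4.7002
    (8,2) via x @ 5.7354  # hit
  → r_6 = 5.7354
beam 7: φ=135°, α=60°
  direction (0.5000, 0.8660); cell (2,1); t to first gridline: x 1.0800, y 0.7159 (then +2.0000 / +1.1547)
    (2,2) via y @ 0.7159
    (3,2) via x @ 1.0800
    (3,3) via y @ 1.8706
    (3,4) via y @ 3.0253  # hit
  → r_7 = 3.0253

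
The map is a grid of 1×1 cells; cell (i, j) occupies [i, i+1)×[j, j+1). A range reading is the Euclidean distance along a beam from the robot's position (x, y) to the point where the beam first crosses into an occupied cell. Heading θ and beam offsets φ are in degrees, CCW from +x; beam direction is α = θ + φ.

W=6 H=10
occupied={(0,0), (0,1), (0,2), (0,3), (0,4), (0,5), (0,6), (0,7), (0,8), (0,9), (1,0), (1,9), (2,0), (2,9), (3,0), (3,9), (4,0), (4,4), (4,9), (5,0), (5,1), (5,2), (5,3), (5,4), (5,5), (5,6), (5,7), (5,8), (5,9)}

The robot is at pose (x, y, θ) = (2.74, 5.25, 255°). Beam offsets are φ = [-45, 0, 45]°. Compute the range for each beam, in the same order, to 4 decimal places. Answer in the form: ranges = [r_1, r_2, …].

beam 1: φ=-45°, α=210°
  direction (-0.8660, -0.5000); cell (2,5); t to first gridline: x 0.8545, y 0.5000 (then +1.1547 / +2.0000)
    (2,4) via y @ 0.5000
    (1,4) via x @ 0.8545
    (0,4) via x @ 2.0092  # hit
  → r_1 = 2.0092
beam 2: φ=0°, α=255°
  direction (-0.2588, -0.9659); cell (2,5); t to first gridline: x 2.8591, y 0.2588 (then +3.8637 / +1.0353)
    (2,4) via y @ 0.2588
    (2,3) via y @ 1.2941
    (2,2) via y @ 2.3294
    (1,2) via x @ 2.8591
    (1,1) via y @ 3.3646
    (1,0) via y @ 4.3999  # hit
  → r_2 = 4.3999
beam 3: φ=45°, α=300°
  direction (0.5000, -0.8660); cell (2,5); t to first gridline: x 0.5200, y 0.2887 (then +2.0000 / +1.1547)
    (2,4) via y @ 0.2887
    (3,4) via x @ 0.5200
    (3,3) via y @ 1.4434
    (4,3) via x @ 2.5200
    (4,2) via y @ 2.5981
    (4,1) via y @ 3.7528
    (5,1) via x @ 4.5200  # hit
  → r_3 = 4.5200

ranges = [2.0092, 4.3999, 4.5200]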